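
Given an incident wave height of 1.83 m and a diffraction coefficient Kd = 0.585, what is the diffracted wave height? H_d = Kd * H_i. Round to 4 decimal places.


H_d = Kd * H_i
H_d = 0.585 * 1.83
H_d = 1.0706 m

1.0706


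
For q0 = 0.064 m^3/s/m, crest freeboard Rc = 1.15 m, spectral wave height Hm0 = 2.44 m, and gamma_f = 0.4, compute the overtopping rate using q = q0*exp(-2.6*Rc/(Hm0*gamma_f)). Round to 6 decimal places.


q = q0 * exp(-2.6 * Rc / (Hm0 * gamma_f))
Exponent = -2.6 * 1.15 / (2.44 * 0.4)
= -2.6 * 1.15 / 0.9760
= -3.063525
exp(-3.063525) = 0.046723
q = 0.064 * 0.046723
q = 0.002990 m^3/s/m

0.002990


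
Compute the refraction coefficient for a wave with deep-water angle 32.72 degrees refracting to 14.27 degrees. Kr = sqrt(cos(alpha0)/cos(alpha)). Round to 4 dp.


Kr = sqrt(cos(alpha0) / cos(alpha))
cos(32.72) = 0.841322
cos(14.27) = 0.969145
Kr = sqrt(0.841322 / 0.969145)
Kr = sqrt(0.868108)
Kr = 0.9317

0.9317


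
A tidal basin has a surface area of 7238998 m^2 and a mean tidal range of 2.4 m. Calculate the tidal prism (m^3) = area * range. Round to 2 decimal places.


Tidal prism = Area * Tidal range
P = 7238998 * 2.4
P = 17373595.20 m^3

17373595.20


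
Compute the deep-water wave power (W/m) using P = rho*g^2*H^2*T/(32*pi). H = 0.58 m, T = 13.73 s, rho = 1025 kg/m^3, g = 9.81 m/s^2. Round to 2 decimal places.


P = rho * g^2 * H^2 * T / (32 * pi)
P = 1025 * 9.81^2 * 0.58^2 * 13.73 / (32 * pi)
P = 1025 * 96.2361 * 0.3364 * 13.73 / 100.53096
P = 4531.99 W/m

4531.99


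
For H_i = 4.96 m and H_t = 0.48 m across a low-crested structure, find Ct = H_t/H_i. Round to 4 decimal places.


Ct = H_t / H_i
Ct = 0.48 / 4.96
Ct = 0.0968

0.0968


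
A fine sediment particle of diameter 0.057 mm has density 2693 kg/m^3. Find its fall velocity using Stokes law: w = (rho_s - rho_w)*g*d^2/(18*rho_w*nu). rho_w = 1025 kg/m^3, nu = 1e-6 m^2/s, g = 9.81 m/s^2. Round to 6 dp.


w = (rho_s - rho_w) * g * d^2 / (18 * rho_w * nu)
d = 0.057 mm = 0.000057 m
rho_s - rho_w = 2693 - 1025 = 1668
Numerator = 1668 * 9.81 * (0.000057)^2 = 0.000053163647
Denominator = 18 * 1025 * 1e-6 = 0.018450
w = 0.002881 m/s

0.002881


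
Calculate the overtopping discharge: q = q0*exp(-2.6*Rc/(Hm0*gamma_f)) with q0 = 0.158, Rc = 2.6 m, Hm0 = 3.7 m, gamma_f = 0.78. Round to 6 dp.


q = q0 * exp(-2.6 * Rc / (Hm0 * gamma_f))
Exponent = -2.6 * 2.6 / (3.7 * 0.78)
= -2.6 * 2.6 / 2.8860
= -2.342342
exp(-2.342342) = 0.096102
q = 0.158 * 0.096102
q = 0.015184 m^3/s/m

0.015184


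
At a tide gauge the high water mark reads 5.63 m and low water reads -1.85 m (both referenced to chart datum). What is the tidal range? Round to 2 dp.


Tidal range = High water - Low water
Tidal range = 5.63 - (-1.85)
Tidal range = 7.48 m

7.48


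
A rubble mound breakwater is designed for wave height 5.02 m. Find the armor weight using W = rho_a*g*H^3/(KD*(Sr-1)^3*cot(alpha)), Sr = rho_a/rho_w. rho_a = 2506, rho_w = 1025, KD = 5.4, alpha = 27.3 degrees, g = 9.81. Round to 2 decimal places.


Sr = rho_a / rho_w = 2506 / 1025 = 2.444878
(Sr - 1) = 1.444878
(Sr - 1)^3 = 3.016432
cot(27.3) = 1 / tan(27.3) = 1 / 0.516138 = 1.937465
Numerator = 2506 * 9.81 * 5.02^3 = 3110005.9898
Denominator = 5.4 * 3.016432 * 1.937465 = 31.558845
W = 3110005.9898 / 31.558845
W = 98546.26 N

98546.26


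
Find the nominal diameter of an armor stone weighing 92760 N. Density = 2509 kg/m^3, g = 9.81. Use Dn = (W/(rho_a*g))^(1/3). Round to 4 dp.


V = W / (rho_a * g)
V = 92760 / (2509 * 9.81)
V = 92760 / 24613.29
V = 3.768696 m^3
Dn = V^(1/3) = 3.768696^(1/3)
Dn = 1.5562 m

1.5562


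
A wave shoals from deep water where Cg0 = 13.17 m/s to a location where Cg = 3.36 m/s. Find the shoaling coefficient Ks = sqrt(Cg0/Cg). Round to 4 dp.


Ks = sqrt(Cg0 / Cg)
Ks = sqrt(13.17 / 3.36)
Ks = sqrt(3.9196)
Ks = 1.9798

1.9798


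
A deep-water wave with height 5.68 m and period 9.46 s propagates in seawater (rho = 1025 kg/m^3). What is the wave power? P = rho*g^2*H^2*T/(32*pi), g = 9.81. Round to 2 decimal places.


P = rho * g^2 * H^2 * T / (32 * pi)
P = 1025 * 9.81^2 * 5.68^2 * 9.46 / (32 * pi)
P = 1025 * 96.2361 * 32.2624 * 9.46 / 100.53096
P = 299467.60 W/m

299467.60


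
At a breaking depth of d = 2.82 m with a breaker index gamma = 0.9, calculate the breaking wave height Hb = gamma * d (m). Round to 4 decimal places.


Hb = gamma * d
Hb = 0.9 * 2.82
Hb = 2.5380 m

2.5380


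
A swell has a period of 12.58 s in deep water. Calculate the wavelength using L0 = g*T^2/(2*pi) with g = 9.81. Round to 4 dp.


L0 = g * T^2 / (2 * pi)
L0 = 9.81 * 12.58^2 / (2 * pi)
L0 = 9.81 * 158.2564 / 6.28319
L0 = 1552.4953 / 6.28319
L0 = 247.0873 m

247.0873


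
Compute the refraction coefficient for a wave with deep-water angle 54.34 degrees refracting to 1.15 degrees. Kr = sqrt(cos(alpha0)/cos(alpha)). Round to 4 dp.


Kr = sqrt(cos(alpha0) / cos(alpha))
cos(54.34) = 0.582974
cos(1.15) = 0.999799
Kr = sqrt(0.582974 / 0.999799)
Kr = sqrt(0.583092)
Kr = 0.7636

0.7636


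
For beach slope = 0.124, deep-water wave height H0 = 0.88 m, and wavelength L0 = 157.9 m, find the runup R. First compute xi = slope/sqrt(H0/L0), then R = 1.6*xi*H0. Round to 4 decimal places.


xi = slope / sqrt(H0/L0)
H0/L0 = 0.88/157.9 = 0.005573
sqrt(0.005573) = 0.074654
xi = 0.124 / 0.074654 = 1.661007
R = 1.6 * xi * H0 = 1.6 * 1.661007 * 0.88
R = 2.3387 m

2.3387


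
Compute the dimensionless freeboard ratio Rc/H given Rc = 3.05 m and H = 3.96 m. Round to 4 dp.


Relative freeboard = Rc / H
= 3.05 / 3.96
= 0.7702

0.7702


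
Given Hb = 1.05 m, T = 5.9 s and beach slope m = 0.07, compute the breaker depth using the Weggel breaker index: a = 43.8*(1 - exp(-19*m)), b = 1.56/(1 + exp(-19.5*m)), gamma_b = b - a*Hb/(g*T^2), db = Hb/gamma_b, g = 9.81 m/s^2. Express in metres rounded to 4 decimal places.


a = 43.8 * (1 - exp(-19 * m))
exp(-19 * 0.07) = exp(-1.3300) = 0.264477
a = 43.8 * (1 - 0.264477) = 32.215896
b = 1.56 / (1 + exp(-19.5 * m))
exp(-19.5 * 0.07) = exp(-1.3650) = 0.255381
b = 1.56 / (1 + 0.255381) = 1.242651
Hb / (g * T^2) = 1.05 / (9.81 * 5.9^2) = 1.05 / 341.4861 = 0.00307480
gamma_b = b - a * Hb/(g*T^2) = 1.242651 - 32.215896 * 0.00307480 = 1.143594
db = Hb / gamma_b = 1.05 / 1.143594
db = 0.9182 m

0.9182


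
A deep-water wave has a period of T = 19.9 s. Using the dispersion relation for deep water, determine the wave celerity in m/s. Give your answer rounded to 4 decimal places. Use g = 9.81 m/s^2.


We use the deep-water celerity formula:
C = g * T / (2 * pi)
C = 9.81 * 19.9 / (2 * 3.14159...)
C = 195.219000 / 6.283185
C = 31.0701 m/s

31.0701


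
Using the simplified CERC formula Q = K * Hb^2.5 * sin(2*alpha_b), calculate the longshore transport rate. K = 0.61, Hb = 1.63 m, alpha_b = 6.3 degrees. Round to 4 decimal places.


Q = K * Hb^2.5 * sin(2 * alpha_b)
Hb^2.5 = 1.63^2.5 = 3.392103
sin(2 * 6.3) = sin(12.6) = 0.218143
Q = 0.61 * 3.392103 * 0.218143
Q = 0.4514 m^3/s

0.4514


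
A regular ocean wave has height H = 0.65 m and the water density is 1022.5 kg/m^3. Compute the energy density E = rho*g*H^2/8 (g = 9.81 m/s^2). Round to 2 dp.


E = (1/8) * rho * g * H^2
E = (1/8) * 1022.5 * 9.81 * 0.65^2
E = 0.125 * 1022.5 * 9.81 * 0.4225
E = 529.75 J/m^2

529.75


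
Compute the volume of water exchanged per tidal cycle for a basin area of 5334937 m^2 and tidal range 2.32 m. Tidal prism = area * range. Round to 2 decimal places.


Tidal prism = Area * Tidal range
P = 5334937 * 2.32
P = 12377053.84 m^3

12377053.84


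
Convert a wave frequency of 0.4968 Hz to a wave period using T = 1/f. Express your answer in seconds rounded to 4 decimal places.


T = 1 / f
T = 1 / 0.4968
T = 2.0129 s

2.0129


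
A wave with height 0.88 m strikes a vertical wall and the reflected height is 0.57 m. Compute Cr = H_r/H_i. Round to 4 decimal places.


Cr = H_r / H_i
Cr = 0.57 / 0.88
Cr = 0.6477

0.6477


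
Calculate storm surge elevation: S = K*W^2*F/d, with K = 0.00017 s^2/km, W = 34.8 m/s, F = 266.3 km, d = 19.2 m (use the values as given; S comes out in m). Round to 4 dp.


S = K * W^2 * F / d
W^2 = 34.8^2 = 1211.04
S = 0.00017 * 1211.04 * 266.3 / 19.2
Numerator = 0.00017 * 1211.04 * 266.3 = 54.824992
S = 54.824992 / 19.2 = 2.8555 m

2.8555


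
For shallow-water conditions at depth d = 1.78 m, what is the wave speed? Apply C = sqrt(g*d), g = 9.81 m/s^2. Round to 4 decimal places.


Using the shallow-water approximation:
C = sqrt(g * d) = sqrt(9.81 * 1.78)
C = sqrt(17.4618)
C = 4.1787 m/s

4.1787


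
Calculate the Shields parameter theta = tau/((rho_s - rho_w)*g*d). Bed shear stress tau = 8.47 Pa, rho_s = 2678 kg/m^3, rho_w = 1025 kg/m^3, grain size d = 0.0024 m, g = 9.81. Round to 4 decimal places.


theta = tau / ((rho_s - rho_w) * g * d)
rho_s - rho_w = 2678 - 1025 = 1653
Denominator = 1653 * 9.81 * 0.0024 = 38.918232
theta = 8.47 / 38.918232
theta = 0.2176

0.2176


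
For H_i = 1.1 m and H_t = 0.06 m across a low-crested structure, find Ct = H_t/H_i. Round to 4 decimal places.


Ct = H_t / H_i
Ct = 0.06 / 1.1
Ct = 0.0545

0.0545


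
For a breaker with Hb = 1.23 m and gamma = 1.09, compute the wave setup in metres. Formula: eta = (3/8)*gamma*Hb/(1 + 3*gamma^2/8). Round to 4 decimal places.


eta = (3/8) * gamma * Hb / (1 + 3*gamma^2/8)
Numerator = (3/8) * 1.09 * 1.23 = 0.502763
Denominator = 1 + 3*1.09^2/8 = 1 + 0.445538 = 1.445538
eta = 0.502763 / 1.445538
eta = 0.3478 m

0.3478


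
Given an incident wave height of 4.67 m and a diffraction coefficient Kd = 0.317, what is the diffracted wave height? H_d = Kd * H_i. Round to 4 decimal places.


H_d = Kd * H_i
H_d = 0.317 * 4.67
H_d = 1.4804 m

1.4804


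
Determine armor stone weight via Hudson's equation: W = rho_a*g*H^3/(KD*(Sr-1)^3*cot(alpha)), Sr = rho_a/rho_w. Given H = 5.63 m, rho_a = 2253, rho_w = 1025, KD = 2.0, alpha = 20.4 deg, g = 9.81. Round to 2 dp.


Sr = rho_a / rho_w = 2253 / 1025 = 2.198049
(Sr - 1) = 1.198049
(Sr - 1)^3 = 1.719584
cot(20.4) = 1 / tan(20.4) = 1 / 0.371897 = 2.688919
Numerator = 2253 * 9.81 * 5.63^3 = 3944167.8040
Denominator = 2.0 * 1.719584 * 2.688919 = 9.247646
W = 3944167.8040 / 9.247646
W = 426505.04 N

426505.04


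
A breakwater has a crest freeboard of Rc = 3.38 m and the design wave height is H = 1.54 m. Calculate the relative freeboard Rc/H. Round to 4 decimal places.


Relative freeboard = Rc / H
= 3.38 / 1.54
= 2.1948

2.1948


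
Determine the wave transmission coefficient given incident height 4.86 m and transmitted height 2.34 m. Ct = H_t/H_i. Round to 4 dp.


Ct = H_t / H_i
Ct = 2.34 / 4.86
Ct = 0.4815

0.4815


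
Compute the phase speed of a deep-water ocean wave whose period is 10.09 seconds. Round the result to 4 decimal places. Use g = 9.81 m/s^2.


We use the deep-water celerity formula:
C = g * T / (2 * pi)
C = 9.81 * 10.09 / (2 * 3.14159...)
C = 98.982900 / 6.283185
C = 15.7536 m/s

15.7536


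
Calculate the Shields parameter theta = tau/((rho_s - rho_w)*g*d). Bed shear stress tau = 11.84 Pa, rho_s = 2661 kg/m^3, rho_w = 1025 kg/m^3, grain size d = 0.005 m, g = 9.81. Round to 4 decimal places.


theta = tau / ((rho_s - rho_w) * g * d)
rho_s - rho_w = 2661 - 1025 = 1636
Denominator = 1636 * 9.81 * 0.005 = 80.245800
theta = 11.84 / 80.245800
theta = 0.1475

0.1475


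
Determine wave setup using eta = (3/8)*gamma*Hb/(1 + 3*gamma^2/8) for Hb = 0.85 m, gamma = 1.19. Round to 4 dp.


eta = (3/8) * gamma * Hb / (1 + 3*gamma^2/8)
Numerator = (3/8) * 1.19 * 0.85 = 0.379312
Denominator = 1 + 3*1.19^2/8 = 1 + 0.531038 = 1.531038
eta = 0.379312 / 1.531038
eta = 0.2477 m

0.2477


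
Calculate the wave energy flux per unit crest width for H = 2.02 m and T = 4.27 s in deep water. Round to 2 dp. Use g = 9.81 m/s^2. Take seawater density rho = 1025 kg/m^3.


P = rho * g^2 * H^2 * T / (32 * pi)
P = 1025 * 9.81^2 * 2.02^2 * 4.27 / (32 * pi)
P = 1025 * 96.2361 * 4.0804 * 4.27 / 100.53096
P = 17095.93 W/m

17095.93


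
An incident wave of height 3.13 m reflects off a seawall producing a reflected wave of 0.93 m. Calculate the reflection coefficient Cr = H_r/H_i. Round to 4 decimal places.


Cr = H_r / H_i
Cr = 0.93 / 3.13
Cr = 0.2971

0.2971


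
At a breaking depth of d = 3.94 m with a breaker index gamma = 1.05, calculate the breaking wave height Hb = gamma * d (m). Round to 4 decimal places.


Hb = gamma * d
Hb = 1.05 * 3.94
Hb = 4.1370 m

4.1370


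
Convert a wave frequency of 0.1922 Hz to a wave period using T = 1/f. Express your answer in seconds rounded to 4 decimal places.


T = 1 / f
T = 1 / 0.1922
T = 5.2029 s

5.2029


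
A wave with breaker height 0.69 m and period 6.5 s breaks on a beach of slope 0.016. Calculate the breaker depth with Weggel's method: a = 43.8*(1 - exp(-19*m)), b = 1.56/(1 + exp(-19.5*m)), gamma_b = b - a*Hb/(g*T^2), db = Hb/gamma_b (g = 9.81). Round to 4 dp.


a = 43.8 * (1 - exp(-19 * m))
exp(-19 * 0.016) = exp(-0.3040) = 0.737861
a = 43.8 * (1 - 0.737861) = 11.481694
b = 1.56 / (1 + exp(-19.5 * m))
exp(-19.5 * 0.016) = exp(-0.3120) = 0.731982
b = 1.56 / (1 + 0.731982) = 0.900702
Hb / (g * T^2) = 0.69 / (9.81 * 6.5^2) = 0.69 / 414.4725 = 0.00166477
gamma_b = b - a * Hb/(g*T^2) = 0.900702 - 11.481694 * 0.00166477 = 0.881588
db = Hb / gamma_b = 0.69 / 0.881588
db = 0.7827 m

0.7827


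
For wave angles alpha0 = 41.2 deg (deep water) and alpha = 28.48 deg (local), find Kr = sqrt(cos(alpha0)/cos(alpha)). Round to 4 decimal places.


Kr = sqrt(cos(alpha0) / cos(alpha))
cos(41.2) = 0.752415
cos(28.48) = 0.878984
Kr = sqrt(0.752415 / 0.878984)
Kr = sqrt(0.856006)
Kr = 0.9252

0.9252


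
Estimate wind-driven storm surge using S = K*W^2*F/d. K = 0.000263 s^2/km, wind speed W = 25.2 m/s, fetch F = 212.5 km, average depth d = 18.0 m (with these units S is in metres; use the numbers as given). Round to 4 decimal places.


S = K * W^2 * F / d
W^2 = 25.2^2 = 635.04
S = 0.000263 * 635.04 * 212.5 / 18.0
Numerator = 0.000263 * 635.04 * 212.5 = 35.490798
S = 35.490798 / 18.0 = 1.9717 m

1.9717


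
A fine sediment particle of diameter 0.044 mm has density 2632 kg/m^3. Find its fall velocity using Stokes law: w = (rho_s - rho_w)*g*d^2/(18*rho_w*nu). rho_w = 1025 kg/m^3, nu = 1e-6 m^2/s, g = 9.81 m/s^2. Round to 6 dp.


w = (rho_s - rho_w) * g * d^2 / (18 * rho_w * nu)
d = 0.044 mm = 0.000044 m
rho_s - rho_w = 2632 - 1025 = 1607
Numerator = 1607 * 9.81 * (0.000044)^2 = 0.000030520401
Denominator = 18 * 1025 * 1e-6 = 0.018450
w = 0.001654 m/s

0.001654


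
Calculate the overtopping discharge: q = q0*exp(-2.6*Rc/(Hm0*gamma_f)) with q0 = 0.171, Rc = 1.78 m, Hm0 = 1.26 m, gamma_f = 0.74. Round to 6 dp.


q = q0 * exp(-2.6 * Rc / (Hm0 * gamma_f))
Exponent = -2.6 * 1.78 / (1.26 * 0.74)
= -2.6 * 1.78 / 0.9324
= -4.963535
exp(-4.963535) = 0.006988
q = 0.171 * 0.006988
q = 0.001195 m^3/s/m

0.001195


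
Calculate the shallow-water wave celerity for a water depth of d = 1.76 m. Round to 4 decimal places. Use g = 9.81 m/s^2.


Using the shallow-water approximation:
C = sqrt(g * d) = sqrt(9.81 * 1.76)
C = sqrt(17.2656)
C = 4.1552 m/s

4.1552


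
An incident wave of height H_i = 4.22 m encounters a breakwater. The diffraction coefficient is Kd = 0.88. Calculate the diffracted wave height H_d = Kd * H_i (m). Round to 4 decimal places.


H_d = Kd * H_i
H_d = 0.88 * 4.22
H_d = 3.7136 m

3.7136


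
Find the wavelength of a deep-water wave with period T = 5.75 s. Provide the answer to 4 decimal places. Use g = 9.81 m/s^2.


L0 = g * T^2 / (2 * pi)
L0 = 9.81 * 5.75^2 / (2 * pi)
L0 = 9.81 * 33.0625 / 6.28319
L0 = 324.3431 / 6.28319
L0 = 51.6208 m

51.6208


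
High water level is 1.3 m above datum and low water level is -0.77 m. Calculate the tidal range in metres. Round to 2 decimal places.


Tidal range = High water - Low water
Tidal range = 1.3 - (-0.77)
Tidal range = 2.07 m

2.07


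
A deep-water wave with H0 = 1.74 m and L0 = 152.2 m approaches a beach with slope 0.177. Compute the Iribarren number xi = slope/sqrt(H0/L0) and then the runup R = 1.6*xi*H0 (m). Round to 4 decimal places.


xi = slope / sqrt(H0/L0)
H0/L0 = 1.74/152.2 = 0.011432
sqrt(0.011432) = 0.106922
xi = 0.177 / 0.106922 = 1.655412
R = 1.6 * xi * H0 = 1.6 * 1.655412 * 1.74
R = 4.6087 m

4.6087


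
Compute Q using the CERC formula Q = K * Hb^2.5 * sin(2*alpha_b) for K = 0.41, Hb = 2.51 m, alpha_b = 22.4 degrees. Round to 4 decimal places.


Q = K * Hb^2.5 * sin(2 * alpha_b)
Hb^2.5 = 2.51^2.5 = 9.981236
sin(2 * 22.4) = sin(44.8) = 0.704634
Q = 0.41 * 9.981236 * 0.704634
Q = 2.8836 m^3/s

2.8836


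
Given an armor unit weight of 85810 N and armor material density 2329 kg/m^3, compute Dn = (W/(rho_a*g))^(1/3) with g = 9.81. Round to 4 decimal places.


V = W / (rho_a * g)
V = 85810 / (2329 * 9.81)
V = 85810 / 22847.49
V = 3.755774 m^3
Dn = V^(1/3) = 3.755774^(1/3)
Dn = 1.5544 m

1.5544


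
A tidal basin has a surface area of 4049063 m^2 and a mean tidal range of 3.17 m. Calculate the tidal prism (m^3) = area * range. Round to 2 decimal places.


Tidal prism = Area * Tidal range
P = 4049063 * 3.17
P = 12835529.71 m^3

12835529.71


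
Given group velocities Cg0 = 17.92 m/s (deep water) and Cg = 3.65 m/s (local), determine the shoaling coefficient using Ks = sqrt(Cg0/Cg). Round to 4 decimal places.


Ks = sqrt(Cg0 / Cg)
Ks = sqrt(17.92 / 3.65)
Ks = sqrt(4.9096)
Ks = 2.2158

2.2158


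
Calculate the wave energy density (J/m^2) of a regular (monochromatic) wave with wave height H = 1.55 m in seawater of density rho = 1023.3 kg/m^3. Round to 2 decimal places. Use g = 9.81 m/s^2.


E = (1/8) * rho * g * H^2
E = (1/8) * 1023.3 * 9.81 * 1.55^2
E = 0.125 * 1023.3 * 9.81 * 2.4025
E = 3014.71 J/m^2

3014.71


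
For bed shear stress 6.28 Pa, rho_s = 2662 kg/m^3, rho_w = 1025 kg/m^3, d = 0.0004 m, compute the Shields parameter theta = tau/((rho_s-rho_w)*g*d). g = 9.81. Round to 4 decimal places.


theta = tau / ((rho_s - rho_w) * g * d)
rho_s - rho_w = 2662 - 1025 = 1637
Denominator = 1637 * 9.81 * 0.0004 = 6.423588
theta = 6.28 / 6.423588
theta = 0.9776

0.9776


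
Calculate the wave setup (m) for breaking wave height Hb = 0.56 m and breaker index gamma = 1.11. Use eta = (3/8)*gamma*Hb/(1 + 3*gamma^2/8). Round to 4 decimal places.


eta = (3/8) * gamma * Hb / (1 + 3*gamma^2/8)
Numerator = (3/8) * 1.11 * 0.56 = 0.233100
Denominator = 1 + 3*1.11^2/8 = 1 + 0.462038 = 1.462038
eta = 0.233100 / 1.462038
eta = 0.1594 m

0.1594


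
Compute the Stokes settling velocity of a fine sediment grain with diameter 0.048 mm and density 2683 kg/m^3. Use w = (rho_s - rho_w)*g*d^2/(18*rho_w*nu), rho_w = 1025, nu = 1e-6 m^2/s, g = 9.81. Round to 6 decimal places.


w = (rho_s - rho_w) * g * d^2 / (18 * rho_w * nu)
d = 0.048 mm = 0.000048 m
rho_s - rho_w = 2683 - 1025 = 1658
Numerator = 1658 * 9.81 * (0.000048)^2 = 0.000037474514
Denominator = 18 * 1025 * 1e-6 = 0.018450
w = 0.002031 m/s

0.002031


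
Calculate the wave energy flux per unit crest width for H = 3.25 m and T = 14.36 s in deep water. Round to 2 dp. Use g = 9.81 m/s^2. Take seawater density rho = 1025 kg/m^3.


P = rho * g^2 * H^2 * T / (32 * pi)
P = 1025 * 9.81^2 * 3.25^2 * 14.36 / (32 * pi)
P = 1025 * 96.2361 * 10.5625 * 14.36 / 100.53096
P = 148827.50 W/m

148827.50


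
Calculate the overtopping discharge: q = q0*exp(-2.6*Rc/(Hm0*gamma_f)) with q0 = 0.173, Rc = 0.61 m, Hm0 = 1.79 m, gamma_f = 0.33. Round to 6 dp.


q = q0 * exp(-2.6 * Rc / (Hm0 * gamma_f))
Exponent = -2.6 * 0.61 / (1.79 * 0.33)
= -2.6 * 0.61 / 0.5907
= -2.684950
exp(-2.684950) = 0.068225
q = 0.173 * 0.068225
q = 0.011803 m^3/s/m

0.011803


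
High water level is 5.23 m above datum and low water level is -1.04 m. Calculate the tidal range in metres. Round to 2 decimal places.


Tidal range = High water - Low water
Tidal range = 5.23 - (-1.04)
Tidal range = 6.27 m

6.27


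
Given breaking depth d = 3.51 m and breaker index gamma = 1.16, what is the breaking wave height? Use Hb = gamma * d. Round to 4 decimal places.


Hb = gamma * d
Hb = 1.16 * 3.51
Hb = 4.0716 m

4.0716


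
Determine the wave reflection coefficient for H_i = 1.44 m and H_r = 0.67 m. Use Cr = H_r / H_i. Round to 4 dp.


Cr = H_r / H_i
Cr = 0.67 / 1.44
Cr = 0.4653

0.4653


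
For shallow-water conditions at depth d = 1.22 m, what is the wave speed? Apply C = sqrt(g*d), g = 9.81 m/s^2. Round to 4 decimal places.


Using the shallow-water approximation:
C = sqrt(g * d) = sqrt(9.81 * 1.22)
C = sqrt(11.9682)
C = 3.4595 m/s

3.4595


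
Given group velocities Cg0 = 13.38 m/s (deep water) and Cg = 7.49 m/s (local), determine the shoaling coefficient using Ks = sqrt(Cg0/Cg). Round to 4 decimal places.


Ks = sqrt(Cg0 / Cg)
Ks = sqrt(13.38 / 7.49)
Ks = sqrt(1.7864)
Ks = 1.3366

1.3366


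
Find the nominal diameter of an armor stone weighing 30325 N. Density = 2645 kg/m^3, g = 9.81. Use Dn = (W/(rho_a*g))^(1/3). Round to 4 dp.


V = W / (rho_a * g)
V = 30325 / (2645 * 9.81)
V = 30325 / 25947.45
V = 1.168708 m^3
Dn = V^(1/3) = 1.168708^(1/3)
Dn = 1.0533 m

1.0533


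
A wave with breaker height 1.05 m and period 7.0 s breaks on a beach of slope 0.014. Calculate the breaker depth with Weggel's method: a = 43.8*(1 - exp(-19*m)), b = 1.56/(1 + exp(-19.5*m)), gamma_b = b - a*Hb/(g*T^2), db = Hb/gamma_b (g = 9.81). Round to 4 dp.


a = 43.8 * (1 - exp(-19 * m))
exp(-19 * 0.014) = exp(-0.2660) = 0.766439
a = 43.8 * (1 - 0.766439) = 10.229966
b = 1.56 / (1 + exp(-19.5 * m))
exp(-19.5 * 0.014) = exp(-0.2730) = 0.761093
b = 1.56 / (1 + 0.761093) = 0.885814
Hb / (g * T^2) = 1.05 / (9.81 * 7.0^2) = 1.05 / 480.6900 = 0.00218436
gamma_b = b - a * Hb/(g*T^2) = 0.885814 - 10.229966 * 0.00218436 = 0.863468
db = Hb / gamma_b = 1.05 / 0.863468
db = 1.2160 m

1.2160


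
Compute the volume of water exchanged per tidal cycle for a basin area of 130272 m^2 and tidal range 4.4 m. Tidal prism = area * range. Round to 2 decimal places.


Tidal prism = Area * Tidal range
P = 130272 * 4.4
P = 573196.80 m^3

573196.80


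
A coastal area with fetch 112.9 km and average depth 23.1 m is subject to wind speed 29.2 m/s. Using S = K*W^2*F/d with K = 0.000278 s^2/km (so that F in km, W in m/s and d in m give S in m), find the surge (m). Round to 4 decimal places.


S = K * W^2 * F / d
W^2 = 29.2^2 = 852.64
S = 0.000278 * 852.64 * 112.9 / 23.1
Numerator = 0.000278 * 852.64 * 112.9 = 26.761130
S = 26.761130 / 23.1 = 1.1585 m

1.1585


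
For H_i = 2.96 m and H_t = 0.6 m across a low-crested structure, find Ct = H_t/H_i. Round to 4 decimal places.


Ct = H_t / H_i
Ct = 0.6 / 2.96
Ct = 0.2027

0.2027


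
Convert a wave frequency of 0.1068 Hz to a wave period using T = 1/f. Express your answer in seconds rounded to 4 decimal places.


T = 1 / f
T = 1 / 0.1068
T = 9.3633 s

9.3633


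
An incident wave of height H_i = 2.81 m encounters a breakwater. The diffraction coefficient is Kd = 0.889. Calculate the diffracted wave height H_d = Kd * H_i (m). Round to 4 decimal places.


H_d = Kd * H_i
H_d = 0.889 * 2.81
H_d = 2.4981 m

2.4981


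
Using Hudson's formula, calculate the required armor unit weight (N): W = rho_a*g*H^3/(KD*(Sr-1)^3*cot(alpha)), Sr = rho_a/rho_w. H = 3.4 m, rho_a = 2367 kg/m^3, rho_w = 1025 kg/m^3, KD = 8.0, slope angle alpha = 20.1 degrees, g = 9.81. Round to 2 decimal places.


Sr = rho_a / rho_w = 2367 / 1025 = 2.309268
(Sr - 1) = 1.309268
(Sr - 1)^3 = 2.244326
cot(20.1) = 1 / tan(20.1) = 1 / 0.365948 = 2.732628
Numerator = 2367 * 9.81 * 3.4^3 = 912649.4921
Denominator = 8.0 * 2.244326 * 2.732628 = 49.063273
W = 912649.4921 / 49.063273
W = 18601.48 N

18601.48


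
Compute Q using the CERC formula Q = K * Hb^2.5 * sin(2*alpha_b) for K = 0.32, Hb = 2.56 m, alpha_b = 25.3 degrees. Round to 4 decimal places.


Q = K * Hb^2.5 * sin(2 * alpha_b)
Hb^2.5 = 2.56^2.5 = 10.485760
sin(2 * 25.3) = sin(50.6) = 0.772734
Q = 0.32 * 10.485760 * 0.772734
Q = 2.5929 m^3/s

2.5929


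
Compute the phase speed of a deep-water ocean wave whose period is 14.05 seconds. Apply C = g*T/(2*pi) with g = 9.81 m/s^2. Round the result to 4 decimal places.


We use the deep-water celerity formula:
C = g * T / (2 * pi)
C = 9.81 * 14.05 / (2 * 3.14159...)
C = 137.830500 / 6.283185
C = 21.9364 m/s

21.9364


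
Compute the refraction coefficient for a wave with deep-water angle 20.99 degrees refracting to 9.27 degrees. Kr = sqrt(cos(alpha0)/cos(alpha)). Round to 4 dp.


Kr = sqrt(cos(alpha0) / cos(alpha))
cos(20.99) = 0.933643
cos(9.27) = 0.986940
Kr = sqrt(0.933643 / 0.986940)
Kr = sqrt(0.945998)
Kr = 0.9726

0.9726


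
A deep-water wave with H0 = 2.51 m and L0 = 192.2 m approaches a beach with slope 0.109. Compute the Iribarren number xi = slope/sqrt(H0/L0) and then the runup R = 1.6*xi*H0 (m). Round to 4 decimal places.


xi = slope / sqrt(H0/L0)
H0/L0 = 2.51/192.2 = 0.013059
sqrt(0.013059) = 0.114277
xi = 0.109 / 0.114277 = 0.953820
R = 1.6 * xi * H0 = 1.6 * 0.953820 * 2.51
R = 3.8305 m

3.8305


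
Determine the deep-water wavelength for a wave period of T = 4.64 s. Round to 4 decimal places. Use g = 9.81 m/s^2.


L0 = g * T^2 / (2 * pi)
L0 = 9.81 * 4.64^2 / (2 * pi)
L0 = 9.81 * 21.5296 / 6.28319
L0 = 211.2054 / 6.28319
L0 = 33.6144 m

33.6144


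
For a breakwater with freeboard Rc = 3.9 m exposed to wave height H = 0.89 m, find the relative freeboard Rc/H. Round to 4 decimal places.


Relative freeboard = Rc / H
= 3.9 / 0.89
= 4.3820

4.3820


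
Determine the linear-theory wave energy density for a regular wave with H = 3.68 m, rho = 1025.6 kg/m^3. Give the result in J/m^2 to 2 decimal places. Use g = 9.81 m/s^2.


E = (1/8) * rho * g * H^2
E = (1/8) * 1025.6 * 9.81 * 3.68^2
E = 0.125 * 1025.6 * 9.81 * 13.5424
E = 17031.49 J/m^2

17031.49


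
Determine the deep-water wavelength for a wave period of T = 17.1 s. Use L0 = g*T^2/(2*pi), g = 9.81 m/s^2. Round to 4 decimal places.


L0 = g * T^2 / (2 * pi)
L0 = 9.81 * 17.1^2 / (2 * pi)
L0 = 9.81 * 292.4100 / 6.28319
L0 = 2868.5421 / 6.28319
L0 = 456.5427 m

456.5427


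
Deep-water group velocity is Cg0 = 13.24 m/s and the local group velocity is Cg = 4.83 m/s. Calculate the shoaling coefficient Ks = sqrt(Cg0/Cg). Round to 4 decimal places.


Ks = sqrt(Cg0 / Cg)
Ks = sqrt(13.24 / 4.83)
Ks = sqrt(2.7412)
Ks = 1.6557

1.6557


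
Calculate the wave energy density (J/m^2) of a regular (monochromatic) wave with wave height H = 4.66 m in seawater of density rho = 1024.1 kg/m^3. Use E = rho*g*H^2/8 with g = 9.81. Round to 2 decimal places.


E = (1/8) * rho * g * H^2
E = (1/8) * 1024.1 * 9.81 * 4.66^2
E = 0.125 * 1024.1 * 9.81 * 21.7156
E = 27270.51 J/m^2

27270.51


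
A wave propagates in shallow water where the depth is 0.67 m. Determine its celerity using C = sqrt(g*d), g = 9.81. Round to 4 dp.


Using the shallow-water approximation:
C = sqrt(g * d) = sqrt(9.81 * 0.67)
C = sqrt(6.5727)
C = 2.5637 m/s

2.5637


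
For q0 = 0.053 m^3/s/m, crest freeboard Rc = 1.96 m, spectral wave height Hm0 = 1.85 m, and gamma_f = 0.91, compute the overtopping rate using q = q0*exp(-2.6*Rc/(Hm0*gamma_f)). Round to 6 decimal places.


q = q0 * exp(-2.6 * Rc / (Hm0 * gamma_f))
Exponent = -2.6 * 1.96 / (1.85 * 0.91)
= -2.6 * 1.96 / 1.6835
= -3.027027
exp(-3.027027) = 0.048459
q = 0.053 * 0.048459
q = 0.002568 m^3/s/m

0.002568


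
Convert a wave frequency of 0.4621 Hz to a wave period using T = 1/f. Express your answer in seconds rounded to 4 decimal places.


T = 1 / f
T = 1 / 0.4621
T = 2.1640 s

2.1640


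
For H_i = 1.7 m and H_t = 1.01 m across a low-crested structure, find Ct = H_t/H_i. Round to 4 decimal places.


Ct = H_t / H_i
Ct = 1.01 / 1.7
Ct = 0.5941

0.5941


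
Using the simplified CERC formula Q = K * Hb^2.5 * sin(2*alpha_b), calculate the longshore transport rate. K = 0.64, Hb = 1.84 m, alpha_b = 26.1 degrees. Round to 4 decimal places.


Q = K * Hb^2.5 * sin(2 * alpha_b)
Hb^2.5 = 1.84^2.5 = 4.592451
sin(2 * 26.1) = sin(52.2) = 0.790155
Q = 0.64 * 4.592451 * 0.790155
Q = 2.3224 m^3/s

2.3224


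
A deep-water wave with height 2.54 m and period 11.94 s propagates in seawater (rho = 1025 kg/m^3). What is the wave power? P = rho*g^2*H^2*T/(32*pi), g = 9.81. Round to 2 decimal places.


P = rho * g^2 * H^2 * T / (32 * pi)
P = 1025 * 9.81^2 * 2.54^2 * 11.94 / (32 * pi)
P = 1025 * 96.2361 * 6.4516 * 11.94 / 100.53096
P = 75584.68 W/m

75584.68


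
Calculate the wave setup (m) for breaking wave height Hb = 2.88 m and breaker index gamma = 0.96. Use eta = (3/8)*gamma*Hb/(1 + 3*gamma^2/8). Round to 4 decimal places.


eta = (3/8) * gamma * Hb / (1 + 3*gamma^2/8)
Numerator = (3/8) * 0.96 * 2.88 = 1.036800
Denominator = 1 + 3*0.96^2/8 = 1 + 0.345600 = 1.345600
eta = 1.036800 / 1.345600
eta = 0.7705 m

0.7705


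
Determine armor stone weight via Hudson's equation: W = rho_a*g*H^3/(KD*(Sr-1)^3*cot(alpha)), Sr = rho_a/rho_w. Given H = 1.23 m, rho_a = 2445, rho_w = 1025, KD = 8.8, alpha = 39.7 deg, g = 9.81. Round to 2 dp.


Sr = rho_a / rho_w = 2445 / 1025 = 2.385366
(Sr - 1) = 1.385366
(Sr - 1)^3 = 2.658848
cot(39.7) = 1 / tan(39.7) = 1 / 0.830216 = 1.204506
Numerator = 2445 * 9.81 * 1.23^3 = 44633.7324
Denominator = 8.8 * 2.658848 * 1.204506 = 28.182857
W = 44633.7324 / 28.182857
W = 1583.72 N

1583.72


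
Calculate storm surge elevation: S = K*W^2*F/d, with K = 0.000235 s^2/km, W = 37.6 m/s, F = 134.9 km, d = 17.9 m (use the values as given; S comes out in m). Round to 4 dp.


S = K * W^2 * F / d
W^2 = 37.6^2 = 1413.76
S = 0.000235 * 1413.76 * 134.9 / 17.9
Numerator = 0.000235 * 1413.76 * 134.9 = 44.818313
S = 44.818313 / 17.9 = 2.5038 m

2.5038


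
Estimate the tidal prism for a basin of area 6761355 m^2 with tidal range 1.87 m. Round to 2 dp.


Tidal prism = Area * Tidal range
P = 6761355 * 1.87
P = 12643733.85 m^3

12643733.85


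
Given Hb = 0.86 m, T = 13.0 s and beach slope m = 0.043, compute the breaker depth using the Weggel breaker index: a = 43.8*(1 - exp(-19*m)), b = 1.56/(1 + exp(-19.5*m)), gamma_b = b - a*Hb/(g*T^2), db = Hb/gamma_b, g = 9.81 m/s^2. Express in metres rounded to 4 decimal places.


a = 43.8 * (1 - exp(-19 * m))
exp(-19 * 0.043) = exp(-0.8170) = 0.441755
a = 43.8 * (1 - 0.441755) = 24.451134
b = 1.56 / (1 + exp(-19.5 * m))
exp(-19.5 * 0.043) = exp(-0.8385) = 0.432359
b = 1.56 / (1 + 0.432359) = 1.089113
Hb / (g * T^2) = 0.86 / (9.81 * 13.0^2) = 0.86 / 1657.8900 = 0.00051873
gamma_b = b - a * Hb/(g*T^2) = 1.089113 - 24.451134 * 0.00051873 = 1.076429
db = Hb / gamma_b = 0.86 / 1.076429
db = 0.7989 m

0.7989


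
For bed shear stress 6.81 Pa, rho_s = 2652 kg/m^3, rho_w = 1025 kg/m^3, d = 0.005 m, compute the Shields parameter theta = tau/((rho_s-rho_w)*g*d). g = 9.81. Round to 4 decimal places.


theta = tau / ((rho_s - rho_w) * g * d)
rho_s - rho_w = 2652 - 1025 = 1627
Denominator = 1627 * 9.81 * 0.005 = 79.804350
theta = 6.81 / 79.804350
theta = 0.0853

0.0853


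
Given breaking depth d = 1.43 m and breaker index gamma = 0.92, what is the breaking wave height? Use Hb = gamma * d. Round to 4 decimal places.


Hb = gamma * d
Hb = 0.92 * 1.43
Hb = 1.3156 m

1.3156


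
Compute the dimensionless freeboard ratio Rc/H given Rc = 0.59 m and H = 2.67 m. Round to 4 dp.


Relative freeboard = Rc / H
= 0.59 / 2.67
= 0.2210

0.2210


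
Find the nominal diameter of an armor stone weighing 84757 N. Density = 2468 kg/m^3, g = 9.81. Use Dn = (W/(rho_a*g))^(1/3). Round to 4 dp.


V = W / (rho_a * g)
V = 84757 / (2468 * 9.81)
V = 84757 / 24211.08
V = 3.500753 m^3
Dn = V^(1/3) = 3.500753^(1/3)
Dn = 1.5184 m

1.5184


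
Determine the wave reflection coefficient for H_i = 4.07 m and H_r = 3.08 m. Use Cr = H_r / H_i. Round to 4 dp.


Cr = H_r / H_i
Cr = 3.08 / 4.07
Cr = 0.7568

0.7568


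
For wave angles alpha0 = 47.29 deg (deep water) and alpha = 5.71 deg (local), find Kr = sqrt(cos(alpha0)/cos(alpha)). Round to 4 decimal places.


Kr = sqrt(cos(alpha0) / cos(alpha))
cos(47.29) = 0.678288
cos(5.71) = 0.995038
Kr = sqrt(0.678288 / 0.995038)
Kr = sqrt(0.681670)
Kr = 0.8256

0.8256


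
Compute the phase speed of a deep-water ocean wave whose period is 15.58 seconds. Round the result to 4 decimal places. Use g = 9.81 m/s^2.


We use the deep-water celerity formula:
C = g * T / (2 * pi)
C = 9.81 * 15.58 / (2 * 3.14159...)
C = 152.839800 / 6.283185
C = 24.3252 m/s

24.3252


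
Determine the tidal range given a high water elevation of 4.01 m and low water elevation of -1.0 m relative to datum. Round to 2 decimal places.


Tidal range = High water - Low water
Tidal range = 4.01 - (-1.0)
Tidal range = 5.01 m

5.01


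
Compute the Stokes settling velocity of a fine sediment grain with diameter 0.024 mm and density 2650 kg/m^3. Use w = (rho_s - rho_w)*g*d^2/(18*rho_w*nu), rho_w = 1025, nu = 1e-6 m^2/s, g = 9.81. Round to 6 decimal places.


w = (rho_s - rho_w) * g * d^2 / (18 * rho_w * nu)
d = 0.024 mm = 0.000024 m
rho_s - rho_w = 2650 - 1025 = 1625
Numerator = 1625 * 9.81 * (0.000024)^2 = 0.000009182160
Denominator = 18 * 1025 * 1e-6 = 0.018450
w = 0.000498 m/s

0.000498


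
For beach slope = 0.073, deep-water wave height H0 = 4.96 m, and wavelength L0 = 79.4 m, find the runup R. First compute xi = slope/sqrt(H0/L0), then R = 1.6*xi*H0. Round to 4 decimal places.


xi = slope / sqrt(H0/L0)
H0/L0 = 4.96/79.4 = 0.062469
sqrt(0.062469) = 0.249937
xi = 0.073 / 0.249937 = 0.292074
R = 1.6 * xi * H0 = 1.6 * 0.292074 * 4.96
R = 2.3179 m

2.3179


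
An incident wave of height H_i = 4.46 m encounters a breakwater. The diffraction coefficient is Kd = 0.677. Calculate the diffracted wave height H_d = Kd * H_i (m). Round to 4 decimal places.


H_d = Kd * H_i
H_d = 0.677 * 4.46
H_d = 3.0194 m

3.0194


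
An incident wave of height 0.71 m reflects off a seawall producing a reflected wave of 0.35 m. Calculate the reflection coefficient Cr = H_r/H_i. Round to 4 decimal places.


Cr = H_r / H_i
Cr = 0.35 / 0.71
Cr = 0.4930

0.4930


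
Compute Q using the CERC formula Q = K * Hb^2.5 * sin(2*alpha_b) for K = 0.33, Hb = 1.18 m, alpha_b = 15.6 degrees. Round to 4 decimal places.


Q = K * Hb^2.5 * sin(2 * alpha_b)
Hb^2.5 = 1.18^2.5 = 1.512534
sin(2 * 15.6) = sin(31.2) = 0.518027
Q = 0.33 * 1.512534 * 0.518027
Q = 0.2586 m^3/s

0.2586


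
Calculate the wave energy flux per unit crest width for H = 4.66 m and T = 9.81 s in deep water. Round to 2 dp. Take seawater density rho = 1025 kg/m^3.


P = rho * g^2 * H^2 * T / (32 * pi)
P = 1025 * 9.81^2 * 4.66^2 * 9.81 / (32 * pi)
P = 1025 * 96.2361 * 21.7156 * 9.81 / 100.53096
P = 209027.23 W/m

209027.23


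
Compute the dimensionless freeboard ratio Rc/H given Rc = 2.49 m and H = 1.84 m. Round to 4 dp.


Relative freeboard = Rc / H
= 2.49 / 1.84
= 1.3533

1.3533


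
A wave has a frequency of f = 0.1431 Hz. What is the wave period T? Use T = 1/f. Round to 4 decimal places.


T = 1 / f
T = 1 / 0.1431
T = 6.9881 s

6.9881


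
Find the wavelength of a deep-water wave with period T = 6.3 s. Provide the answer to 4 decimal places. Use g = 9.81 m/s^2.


L0 = g * T^2 / (2 * pi)
L0 = 9.81 * 6.3^2 / (2 * pi)
L0 = 9.81 * 39.6900 / 6.28319
L0 = 389.3589 / 6.28319
L0 = 61.9684 m

61.9684


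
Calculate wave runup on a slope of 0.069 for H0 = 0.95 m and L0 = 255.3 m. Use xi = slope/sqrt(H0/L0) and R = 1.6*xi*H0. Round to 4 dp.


xi = slope / sqrt(H0/L0)
H0/L0 = 0.95/255.3 = 0.003721
sqrt(0.003721) = 0.061001
xi = 0.069 / 0.061001 = 1.131130
R = 1.6 * xi * H0 = 1.6 * 1.131130 * 0.95
R = 1.7193 m

1.7193


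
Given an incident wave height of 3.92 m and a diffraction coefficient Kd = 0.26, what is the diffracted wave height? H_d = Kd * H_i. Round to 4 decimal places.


H_d = Kd * H_i
H_d = 0.26 * 3.92
H_d = 1.0192 m

1.0192


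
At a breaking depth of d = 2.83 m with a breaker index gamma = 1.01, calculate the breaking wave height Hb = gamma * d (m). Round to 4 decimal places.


Hb = gamma * d
Hb = 1.01 * 2.83
Hb = 2.8583 m

2.8583


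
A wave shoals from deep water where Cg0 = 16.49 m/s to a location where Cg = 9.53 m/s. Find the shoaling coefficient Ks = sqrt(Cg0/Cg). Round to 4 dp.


Ks = sqrt(Cg0 / Cg)
Ks = sqrt(16.49 / 9.53)
Ks = sqrt(1.7303)
Ks = 1.3154

1.3154


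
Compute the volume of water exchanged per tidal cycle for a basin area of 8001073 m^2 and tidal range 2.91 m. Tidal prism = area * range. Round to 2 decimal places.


Tidal prism = Area * Tidal range
P = 8001073 * 2.91
P = 23283122.43 m^3

23283122.43


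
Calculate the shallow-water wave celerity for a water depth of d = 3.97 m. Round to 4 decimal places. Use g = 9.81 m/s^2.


Using the shallow-water approximation:
C = sqrt(g * d) = sqrt(9.81 * 3.97)
C = sqrt(38.9457)
C = 6.2406 m/s

6.2406


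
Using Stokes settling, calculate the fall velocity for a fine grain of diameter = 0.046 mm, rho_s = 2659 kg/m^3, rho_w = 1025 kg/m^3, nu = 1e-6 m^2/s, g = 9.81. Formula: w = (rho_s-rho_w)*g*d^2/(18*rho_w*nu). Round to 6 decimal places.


w = (rho_s - rho_w) * g * d^2 / (18 * rho_w * nu)
d = 0.046 mm = 0.000046 m
rho_s - rho_w = 2659 - 1025 = 1634
Numerator = 1634 * 9.81 * (0.000046)^2 = 0.000033918507
Denominator = 18 * 1025 * 1e-6 = 0.018450
w = 0.001838 m/s

0.001838


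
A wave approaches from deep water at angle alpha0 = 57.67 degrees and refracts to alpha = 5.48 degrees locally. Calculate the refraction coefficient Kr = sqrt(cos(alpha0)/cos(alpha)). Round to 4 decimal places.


Kr = sqrt(cos(alpha0) / cos(alpha))
cos(57.67) = 0.534795
cos(5.48) = 0.995430
Kr = sqrt(0.534795 / 0.995430)
Kr = sqrt(0.537250)
Kr = 0.7330

0.7330


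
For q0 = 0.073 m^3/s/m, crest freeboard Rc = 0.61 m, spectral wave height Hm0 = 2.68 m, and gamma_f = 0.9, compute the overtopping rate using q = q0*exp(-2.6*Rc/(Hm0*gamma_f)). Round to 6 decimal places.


q = q0 * exp(-2.6 * Rc / (Hm0 * gamma_f))
Exponent = -2.6 * 0.61 / (2.68 * 0.9)
= -2.6 * 0.61 / 2.4120
= -0.657546
exp(-0.657546) = 0.518121
q = 0.073 * 0.518121
q = 0.037823 m^3/s/m

0.037823


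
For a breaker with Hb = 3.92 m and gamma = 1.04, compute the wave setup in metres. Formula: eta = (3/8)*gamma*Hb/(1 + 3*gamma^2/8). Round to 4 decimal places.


eta = (3/8) * gamma * Hb / (1 + 3*gamma^2/8)
Numerator = (3/8) * 1.04 * 3.92 = 1.528800
Denominator = 1 + 3*1.04^2/8 = 1 + 0.405600 = 1.405600
eta = 1.528800 / 1.405600
eta = 1.0876 m

1.0876


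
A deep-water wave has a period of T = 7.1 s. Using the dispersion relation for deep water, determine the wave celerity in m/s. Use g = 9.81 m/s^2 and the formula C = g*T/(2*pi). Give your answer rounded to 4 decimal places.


We use the deep-water celerity formula:
C = g * T / (2 * pi)
C = 9.81 * 7.1 / (2 * 3.14159...)
C = 69.651000 / 6.283185
C = 11.0853 m/s

11.0853


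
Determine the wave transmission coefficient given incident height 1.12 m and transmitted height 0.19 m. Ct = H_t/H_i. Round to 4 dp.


Ct = H_t / H_i
Ct = 0.19 / 1.12
Ct = 0.1696

0.1696


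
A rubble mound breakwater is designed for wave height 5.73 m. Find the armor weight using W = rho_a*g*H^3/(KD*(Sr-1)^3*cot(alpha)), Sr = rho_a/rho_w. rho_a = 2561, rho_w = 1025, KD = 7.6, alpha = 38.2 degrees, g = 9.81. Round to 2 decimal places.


Sr = rho_a / rho_w = 2561 / 1025 = 2.498537
(Sr - 1) = 1.498537
(Sr - 1)^3 = 3.365132
cot(38.2) = 1 / tan(38.2) = 1 / 0.786922 = 1.270773
Numerator = 2561 * 9.81 * 5.73^3 = 4726530.3589
Denominator = 7.6 * 3.365132 * 1.270773 = 32.500028
W = 4726530.3589 / 32.500028
W = 145431.58 N

145431.58


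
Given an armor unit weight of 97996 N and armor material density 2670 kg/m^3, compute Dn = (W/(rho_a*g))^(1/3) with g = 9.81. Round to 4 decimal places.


V = W / (rho_a * g)
V = 97996 / (2670 * 9.81)
V = 97996 / 26192.70
V = 3.741348 m^3
Dn = V^(1/3) = 3.741348^(1/3)
Dn = 1.5524 m

1.5524


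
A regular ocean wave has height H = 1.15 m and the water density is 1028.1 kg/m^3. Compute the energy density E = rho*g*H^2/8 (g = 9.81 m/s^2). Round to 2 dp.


E = (1/8) * rho * g * H^2
E = (1/8) * 1028.1 * 9.81 * 1.15^2
E = 0.125 * 1028.1 * 9.81 * 1.3225
E = 1667.29 J/m^2

1667.29
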